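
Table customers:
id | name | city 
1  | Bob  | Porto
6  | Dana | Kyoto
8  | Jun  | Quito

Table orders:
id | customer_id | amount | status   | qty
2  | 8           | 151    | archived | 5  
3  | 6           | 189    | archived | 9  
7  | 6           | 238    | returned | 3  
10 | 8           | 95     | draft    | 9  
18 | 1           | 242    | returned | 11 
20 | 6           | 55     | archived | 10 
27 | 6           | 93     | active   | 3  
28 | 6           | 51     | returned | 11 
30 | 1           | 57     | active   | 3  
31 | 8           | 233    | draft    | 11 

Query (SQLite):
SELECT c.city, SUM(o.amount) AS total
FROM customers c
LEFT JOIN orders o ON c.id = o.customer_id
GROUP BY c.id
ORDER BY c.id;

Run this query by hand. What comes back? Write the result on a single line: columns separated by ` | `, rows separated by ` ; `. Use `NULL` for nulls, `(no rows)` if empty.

Porto | 299 ; Kyoto | 626 ; Quito | 479

LEFT JOIN keeps every customers row; unmatched ones get NULL for orders columns.
Group by customers.id and compute SUM(o.amount). SUM over an all-NULL group is NULL.
  1: ids {18, 30} → SUM(o.amount)=299
  6: ids {3, 7, 20, 27, 28} → SUM(o.amount)=626
  8: ids {2, 10, 31} → SUM(o.amount)=479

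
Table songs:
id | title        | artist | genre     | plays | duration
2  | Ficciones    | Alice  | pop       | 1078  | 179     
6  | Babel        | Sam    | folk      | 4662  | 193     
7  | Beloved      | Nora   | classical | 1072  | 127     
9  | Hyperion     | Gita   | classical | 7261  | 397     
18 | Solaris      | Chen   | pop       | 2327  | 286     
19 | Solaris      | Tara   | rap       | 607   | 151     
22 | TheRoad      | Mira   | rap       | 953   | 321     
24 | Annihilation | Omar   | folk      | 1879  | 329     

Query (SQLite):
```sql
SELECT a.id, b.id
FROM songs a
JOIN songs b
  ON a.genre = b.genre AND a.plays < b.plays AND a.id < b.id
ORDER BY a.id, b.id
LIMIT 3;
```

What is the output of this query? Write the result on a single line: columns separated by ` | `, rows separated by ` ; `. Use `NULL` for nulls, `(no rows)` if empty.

2 | 18 ; 7 | 9 ; 19 | 22

Pairs (a,b) with same genre, a.plays < b.plays, a.id < b.id.
genre groups: classical:{7,9} folk:{6,24} pop:{2,18} rap:{19,22}
Ordered by (a.id, b.id); first 3.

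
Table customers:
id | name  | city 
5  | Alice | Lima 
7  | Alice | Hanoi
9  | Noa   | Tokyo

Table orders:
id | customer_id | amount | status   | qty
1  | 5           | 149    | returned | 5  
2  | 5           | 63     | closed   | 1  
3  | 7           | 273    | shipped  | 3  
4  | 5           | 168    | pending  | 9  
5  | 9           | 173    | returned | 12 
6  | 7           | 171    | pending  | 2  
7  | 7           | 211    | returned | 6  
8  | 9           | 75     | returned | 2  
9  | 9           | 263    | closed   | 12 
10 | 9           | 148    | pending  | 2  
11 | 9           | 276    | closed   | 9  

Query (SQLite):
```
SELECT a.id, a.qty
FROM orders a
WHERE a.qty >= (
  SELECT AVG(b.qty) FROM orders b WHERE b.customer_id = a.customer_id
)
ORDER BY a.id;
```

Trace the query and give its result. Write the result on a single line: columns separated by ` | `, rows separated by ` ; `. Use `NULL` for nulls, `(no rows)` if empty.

1 | 5 ; 4 | 9 ; 5 | 12 ; 7 | 6 ; 9 | 12 ; 11 | 9

For each orders row a, compute AVG(qty) over rows sharing a.customer_id.
Keep row a if a.qty >= that per-group AVG.
  customer_id=5: AVG(qty) = 5.0
  customer_id=7: AVG(qty) = 3.666667
  customer_id=9: AVG(qty) = 7.4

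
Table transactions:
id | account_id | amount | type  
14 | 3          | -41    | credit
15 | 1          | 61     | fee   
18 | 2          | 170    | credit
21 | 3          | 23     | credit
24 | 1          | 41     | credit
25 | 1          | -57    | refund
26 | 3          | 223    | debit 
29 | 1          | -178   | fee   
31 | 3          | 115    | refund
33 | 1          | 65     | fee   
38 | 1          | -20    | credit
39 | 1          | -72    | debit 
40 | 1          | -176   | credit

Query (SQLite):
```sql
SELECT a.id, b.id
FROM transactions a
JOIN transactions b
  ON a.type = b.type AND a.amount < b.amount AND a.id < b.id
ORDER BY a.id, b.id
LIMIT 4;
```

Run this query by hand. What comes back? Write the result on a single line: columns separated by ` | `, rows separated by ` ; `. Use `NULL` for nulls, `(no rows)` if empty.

Pairs (a,b) with same type, a.amount < b.amount, a.id < b.id.
type groups: credit:{14,18,21,24,38,40} debit:{26,39} fee:{15,29,33} refund:{25,31}
Ordered by (a.id, b.id); first 4.

14 | 18 ; 14 | 21 ; 14 | 24 ; 14 | 38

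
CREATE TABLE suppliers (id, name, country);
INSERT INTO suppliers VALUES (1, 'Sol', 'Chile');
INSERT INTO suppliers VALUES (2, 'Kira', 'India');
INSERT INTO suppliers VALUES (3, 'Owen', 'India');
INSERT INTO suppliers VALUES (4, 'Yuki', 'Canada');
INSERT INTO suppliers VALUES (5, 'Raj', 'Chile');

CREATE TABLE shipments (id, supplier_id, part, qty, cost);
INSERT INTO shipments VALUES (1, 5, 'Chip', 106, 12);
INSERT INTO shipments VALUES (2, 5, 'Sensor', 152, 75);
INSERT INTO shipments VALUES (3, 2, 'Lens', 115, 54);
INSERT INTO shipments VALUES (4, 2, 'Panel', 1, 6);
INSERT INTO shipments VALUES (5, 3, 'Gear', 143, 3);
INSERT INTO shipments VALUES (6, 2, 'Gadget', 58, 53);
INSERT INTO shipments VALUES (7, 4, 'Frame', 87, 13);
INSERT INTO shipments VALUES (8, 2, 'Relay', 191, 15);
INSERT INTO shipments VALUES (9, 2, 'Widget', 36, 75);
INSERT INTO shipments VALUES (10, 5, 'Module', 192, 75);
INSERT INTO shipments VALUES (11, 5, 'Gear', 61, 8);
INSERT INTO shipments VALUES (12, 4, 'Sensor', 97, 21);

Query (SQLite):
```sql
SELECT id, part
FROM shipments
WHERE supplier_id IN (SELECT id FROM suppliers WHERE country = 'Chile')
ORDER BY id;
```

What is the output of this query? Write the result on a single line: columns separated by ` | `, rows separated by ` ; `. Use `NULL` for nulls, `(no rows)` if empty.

1 | Chip ; 2 | Sensor ; 10 | Module ; 11 | Gear

Inner query: suppliers.id where country = 'Chile'.
Outer: keep shipments rows whose supplier_id is in that set.
Inner query → {1, 5}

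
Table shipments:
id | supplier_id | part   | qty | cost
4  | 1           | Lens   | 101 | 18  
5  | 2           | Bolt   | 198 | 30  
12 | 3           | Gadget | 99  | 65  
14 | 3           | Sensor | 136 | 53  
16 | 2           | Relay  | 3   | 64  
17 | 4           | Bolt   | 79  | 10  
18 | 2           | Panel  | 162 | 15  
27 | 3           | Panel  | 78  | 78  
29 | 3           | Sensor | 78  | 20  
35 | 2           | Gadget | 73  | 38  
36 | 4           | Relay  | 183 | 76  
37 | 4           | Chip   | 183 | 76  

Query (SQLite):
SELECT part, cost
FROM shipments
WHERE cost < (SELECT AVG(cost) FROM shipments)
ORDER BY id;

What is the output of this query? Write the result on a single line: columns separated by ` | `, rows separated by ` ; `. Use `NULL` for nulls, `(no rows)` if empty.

Scalar subquery: AVG(cost) over all shipments rows = 45.25.
Keep rows where cost < that value.

Lens | 18 ; Bolt | 30 ; Bolt | 10 ; Panel | 15 ; Sensor | 20 ; Gadget | 38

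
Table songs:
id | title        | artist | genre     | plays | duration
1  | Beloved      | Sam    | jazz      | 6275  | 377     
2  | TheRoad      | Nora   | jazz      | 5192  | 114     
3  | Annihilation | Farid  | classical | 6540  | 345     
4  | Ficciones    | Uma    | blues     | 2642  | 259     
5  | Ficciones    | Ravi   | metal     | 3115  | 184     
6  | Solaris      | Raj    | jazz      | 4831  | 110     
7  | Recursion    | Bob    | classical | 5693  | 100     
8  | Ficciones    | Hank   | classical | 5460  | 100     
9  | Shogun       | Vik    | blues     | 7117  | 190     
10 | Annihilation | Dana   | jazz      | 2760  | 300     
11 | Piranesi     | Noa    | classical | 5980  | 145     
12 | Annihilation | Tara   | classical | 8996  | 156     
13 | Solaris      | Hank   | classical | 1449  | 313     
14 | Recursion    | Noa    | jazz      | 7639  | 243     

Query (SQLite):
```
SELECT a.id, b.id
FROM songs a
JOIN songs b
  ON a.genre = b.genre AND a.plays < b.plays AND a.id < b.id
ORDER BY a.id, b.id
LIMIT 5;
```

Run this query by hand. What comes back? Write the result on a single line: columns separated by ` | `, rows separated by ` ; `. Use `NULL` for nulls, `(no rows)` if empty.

1 | 14 ; 2 | 14 ; 3 | 12 ; 4 | 9 ; 6 | 14

Pairs (a,b) with same genre, a.plays < b.plays, a.id < b.id.
genre groups: blues:{4,9} classical:{3,7,8,11,12,13} jazz:{1,2,6,10,14} metal:{5}
Ordered by (a.id, b.id); first 5.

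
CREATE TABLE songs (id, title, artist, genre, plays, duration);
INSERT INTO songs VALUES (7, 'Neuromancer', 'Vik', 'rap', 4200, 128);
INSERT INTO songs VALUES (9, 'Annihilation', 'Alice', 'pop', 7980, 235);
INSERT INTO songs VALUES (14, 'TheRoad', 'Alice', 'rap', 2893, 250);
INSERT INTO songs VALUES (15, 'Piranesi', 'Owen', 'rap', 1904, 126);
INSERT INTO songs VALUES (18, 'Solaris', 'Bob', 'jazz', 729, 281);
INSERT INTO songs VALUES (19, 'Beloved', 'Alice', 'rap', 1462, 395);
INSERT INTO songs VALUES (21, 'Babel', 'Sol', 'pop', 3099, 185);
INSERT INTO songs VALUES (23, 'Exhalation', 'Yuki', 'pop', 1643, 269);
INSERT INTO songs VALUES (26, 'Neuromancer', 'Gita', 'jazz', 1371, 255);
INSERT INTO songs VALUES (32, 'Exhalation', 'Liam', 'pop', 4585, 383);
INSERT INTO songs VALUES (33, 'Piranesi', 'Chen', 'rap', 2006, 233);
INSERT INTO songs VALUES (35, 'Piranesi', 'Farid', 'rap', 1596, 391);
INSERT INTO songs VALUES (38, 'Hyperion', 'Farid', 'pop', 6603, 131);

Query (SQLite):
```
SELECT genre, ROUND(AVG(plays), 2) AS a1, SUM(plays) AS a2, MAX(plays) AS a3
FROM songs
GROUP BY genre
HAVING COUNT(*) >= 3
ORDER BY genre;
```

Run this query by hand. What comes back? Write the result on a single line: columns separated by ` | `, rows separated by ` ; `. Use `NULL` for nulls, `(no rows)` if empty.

Group songs by genre.
Per group compute: ROUND(AVG(plays), 2), SUM(plays), MAX(plays).
HAVING: drop groups with fewer than 3 rows.
  jazz: ids {18, 26} → ROUND(AVG(plays), 2)=1050, SUM(plays)=2100, MAX(plays)=1371
  pop: ids {9, 21, 23, 32, 38} → ROUND(AVG(plays), 2)=4782, SUM(plays)=23910, MAX(plays)=7980
  rap: ids {7, 14, 15, 19, 33, 35} → ROUND(AVG(plays), 2)=2343.5, SUM(plays)=14061, MAX(plays)=4200

pop | 4782 | 23910 | 7980 ; rap | 2343.5 | 14061 | 4200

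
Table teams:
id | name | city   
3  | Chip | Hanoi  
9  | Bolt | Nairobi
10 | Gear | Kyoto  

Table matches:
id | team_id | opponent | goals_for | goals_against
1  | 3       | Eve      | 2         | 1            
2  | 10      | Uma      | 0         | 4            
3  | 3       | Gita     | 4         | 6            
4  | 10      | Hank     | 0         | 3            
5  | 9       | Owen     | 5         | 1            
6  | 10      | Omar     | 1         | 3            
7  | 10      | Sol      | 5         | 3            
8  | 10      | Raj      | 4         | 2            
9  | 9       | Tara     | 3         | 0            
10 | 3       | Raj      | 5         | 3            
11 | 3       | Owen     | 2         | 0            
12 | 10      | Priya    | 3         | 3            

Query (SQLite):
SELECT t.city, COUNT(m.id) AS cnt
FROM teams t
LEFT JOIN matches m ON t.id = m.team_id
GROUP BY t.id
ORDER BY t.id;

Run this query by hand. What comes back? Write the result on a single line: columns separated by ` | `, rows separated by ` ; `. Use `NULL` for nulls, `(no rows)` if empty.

Hanoi | 4 ; Nairobi | 2 ; Kyoto | 6

LEFT JOIN keeps every teams row; unmatched ones get NULL for matches columns.
Group by teams.id and compute COUNT(m.id). COUNT(col) of an all-NULL group is 0.
  3: ids {1, 3, 10, 11} → COUNT(m.id)=4
  9: ids {5, 9} → COUNT(m.id)=2
  10: ids {2, 4, 6, 7, 8, 12} → COUNT(m.id)=6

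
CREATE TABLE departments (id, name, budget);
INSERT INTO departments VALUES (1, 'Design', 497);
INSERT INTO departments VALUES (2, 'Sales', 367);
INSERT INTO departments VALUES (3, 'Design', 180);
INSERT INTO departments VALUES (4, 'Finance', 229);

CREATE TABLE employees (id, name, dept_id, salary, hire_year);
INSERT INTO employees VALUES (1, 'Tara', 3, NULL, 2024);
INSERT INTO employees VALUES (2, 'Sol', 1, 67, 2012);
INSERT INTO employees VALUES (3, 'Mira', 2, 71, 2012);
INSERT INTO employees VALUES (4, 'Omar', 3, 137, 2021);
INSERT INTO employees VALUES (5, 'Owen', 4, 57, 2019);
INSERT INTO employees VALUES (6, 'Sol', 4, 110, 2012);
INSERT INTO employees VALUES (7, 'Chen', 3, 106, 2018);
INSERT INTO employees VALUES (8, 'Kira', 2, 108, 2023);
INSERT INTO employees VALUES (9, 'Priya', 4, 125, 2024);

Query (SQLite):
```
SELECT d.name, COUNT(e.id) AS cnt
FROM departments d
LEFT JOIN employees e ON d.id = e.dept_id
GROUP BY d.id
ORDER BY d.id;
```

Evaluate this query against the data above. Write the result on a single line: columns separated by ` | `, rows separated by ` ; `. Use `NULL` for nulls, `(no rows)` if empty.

Design | 1 ; Sales | 2 ; Design | 3 ; Finance | 3

LEFT JOIN keeps every departments row; unmatched ones get NULL for employees columns.
Group by departments.id and compute COUNT(e.id). COUNT(col) of an all-NULL group is 0.
  1: ids {2} → COUNT(e.id)=1
  2: ids {3, 8} → COUNT(e.id)=2
  3: ids {1, 4, 7} → COUNT(e.id)=3
  4: ids {5, 6, 9} → COUNT(e.id)=3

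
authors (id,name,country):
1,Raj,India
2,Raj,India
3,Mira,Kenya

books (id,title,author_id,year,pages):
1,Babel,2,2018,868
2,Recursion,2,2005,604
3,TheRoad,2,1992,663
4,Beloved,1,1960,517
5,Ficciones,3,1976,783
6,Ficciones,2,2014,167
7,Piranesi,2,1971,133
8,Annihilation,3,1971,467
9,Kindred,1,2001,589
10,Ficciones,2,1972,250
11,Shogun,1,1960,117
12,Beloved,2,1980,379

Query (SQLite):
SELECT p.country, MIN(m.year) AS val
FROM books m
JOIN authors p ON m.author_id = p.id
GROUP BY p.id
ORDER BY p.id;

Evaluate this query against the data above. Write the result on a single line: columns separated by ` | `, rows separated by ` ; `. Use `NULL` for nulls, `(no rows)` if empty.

India | 1960 ; India | 1971 ; Kenya | 1971

Join each books row to its authors via author_id.
Group joined rows by authors.id; compute MIN(m.year) per group.
  1: ids {4, 9, 11} → MIN(m.year)=1960
  2: ids {1, 2, 3, 6, 7, 10, 12} → MIN(m.year)=1971
  3: ids {5, 8} → MIN(m.year)=1971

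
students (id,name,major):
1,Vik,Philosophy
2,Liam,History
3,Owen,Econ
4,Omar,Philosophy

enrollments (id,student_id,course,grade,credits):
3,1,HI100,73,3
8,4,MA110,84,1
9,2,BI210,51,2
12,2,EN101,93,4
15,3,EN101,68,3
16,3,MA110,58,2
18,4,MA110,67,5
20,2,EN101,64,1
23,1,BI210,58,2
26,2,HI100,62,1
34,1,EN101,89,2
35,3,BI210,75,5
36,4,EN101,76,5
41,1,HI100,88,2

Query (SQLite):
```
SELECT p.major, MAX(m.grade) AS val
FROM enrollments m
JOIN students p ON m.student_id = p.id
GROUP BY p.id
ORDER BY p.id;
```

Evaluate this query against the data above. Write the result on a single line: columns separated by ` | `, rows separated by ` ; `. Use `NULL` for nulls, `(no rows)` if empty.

Join each enrollments row to its students via student_id.
Group joined rows by students.id; compute MAX(m.grade) per group.
  1: ids {3, 23, 34, 41} → MAX(m.grade)=89
  2: ids {9, 12, 20, 26} → MAX(m.grade)=93
  3: ids {15, 16, 35} → MAX(m.grade)=75
  4: ids {8, 18, 36} → MAX(m.grade)=84

Philosophy | 89 ; History | 93 ; Econ | 75 ; Philosophy | 84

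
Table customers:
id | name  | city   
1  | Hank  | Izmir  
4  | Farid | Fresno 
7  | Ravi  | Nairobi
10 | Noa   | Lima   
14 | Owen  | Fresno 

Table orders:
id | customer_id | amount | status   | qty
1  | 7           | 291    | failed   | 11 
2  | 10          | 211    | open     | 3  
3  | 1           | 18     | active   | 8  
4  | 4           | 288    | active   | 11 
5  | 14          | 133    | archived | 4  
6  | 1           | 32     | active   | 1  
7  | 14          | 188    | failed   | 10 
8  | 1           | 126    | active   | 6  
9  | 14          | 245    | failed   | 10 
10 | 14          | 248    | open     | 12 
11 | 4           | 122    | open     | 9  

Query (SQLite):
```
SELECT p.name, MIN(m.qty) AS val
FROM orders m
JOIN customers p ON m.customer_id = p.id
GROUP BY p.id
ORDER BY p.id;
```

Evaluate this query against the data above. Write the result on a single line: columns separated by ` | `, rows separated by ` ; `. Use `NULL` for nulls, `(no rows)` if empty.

Hank | 1 ; Farid | 9 ; Ravi | 11 ; Noa | 3 ; Owen | 4

Join each orders row to its customers via customer_id.
Group joined rows by customers.id; compute MIN(m.qty) per group.
  1: ids {3, 6, 8} → MIN(m.qty)=1
  4: ids {4, 11} → MIN(m.qty)=9
  7: ids {1} → MIN(m.qty)=11
  10: ids {2} → MIN(m.qty)=3
  14: ids {5, 7, 9, 10} → MIN(m.qty)=4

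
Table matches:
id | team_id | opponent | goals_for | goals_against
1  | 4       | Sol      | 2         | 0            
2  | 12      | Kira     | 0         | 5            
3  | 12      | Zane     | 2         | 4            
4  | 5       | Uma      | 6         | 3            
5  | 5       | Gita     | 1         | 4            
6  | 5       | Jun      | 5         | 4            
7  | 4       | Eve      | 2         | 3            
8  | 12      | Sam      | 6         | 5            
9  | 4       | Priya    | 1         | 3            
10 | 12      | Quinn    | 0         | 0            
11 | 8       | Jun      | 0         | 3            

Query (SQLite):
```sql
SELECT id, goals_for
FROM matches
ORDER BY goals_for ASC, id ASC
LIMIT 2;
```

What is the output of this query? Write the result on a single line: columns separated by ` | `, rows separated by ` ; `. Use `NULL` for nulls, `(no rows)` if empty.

2 | 0 ; 10 | 0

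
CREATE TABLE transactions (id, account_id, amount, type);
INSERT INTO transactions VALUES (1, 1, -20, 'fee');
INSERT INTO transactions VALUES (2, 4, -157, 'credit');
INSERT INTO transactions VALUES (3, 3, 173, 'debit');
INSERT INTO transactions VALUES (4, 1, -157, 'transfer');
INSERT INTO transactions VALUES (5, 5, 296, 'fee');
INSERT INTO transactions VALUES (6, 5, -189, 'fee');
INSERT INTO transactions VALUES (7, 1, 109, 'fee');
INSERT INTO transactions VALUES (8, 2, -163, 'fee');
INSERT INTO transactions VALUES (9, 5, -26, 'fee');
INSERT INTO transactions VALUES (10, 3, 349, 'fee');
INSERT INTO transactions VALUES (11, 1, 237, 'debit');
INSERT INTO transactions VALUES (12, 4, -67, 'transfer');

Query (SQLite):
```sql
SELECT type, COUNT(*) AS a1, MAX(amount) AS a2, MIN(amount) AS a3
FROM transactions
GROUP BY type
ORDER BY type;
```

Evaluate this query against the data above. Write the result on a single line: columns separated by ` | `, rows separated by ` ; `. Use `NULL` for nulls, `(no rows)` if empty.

credit | 1 | -157 | -157 ; debit | 2 | 237 | 173 ; fee | 7 | 349 | -189 ; transfer | 2 | -67 | -157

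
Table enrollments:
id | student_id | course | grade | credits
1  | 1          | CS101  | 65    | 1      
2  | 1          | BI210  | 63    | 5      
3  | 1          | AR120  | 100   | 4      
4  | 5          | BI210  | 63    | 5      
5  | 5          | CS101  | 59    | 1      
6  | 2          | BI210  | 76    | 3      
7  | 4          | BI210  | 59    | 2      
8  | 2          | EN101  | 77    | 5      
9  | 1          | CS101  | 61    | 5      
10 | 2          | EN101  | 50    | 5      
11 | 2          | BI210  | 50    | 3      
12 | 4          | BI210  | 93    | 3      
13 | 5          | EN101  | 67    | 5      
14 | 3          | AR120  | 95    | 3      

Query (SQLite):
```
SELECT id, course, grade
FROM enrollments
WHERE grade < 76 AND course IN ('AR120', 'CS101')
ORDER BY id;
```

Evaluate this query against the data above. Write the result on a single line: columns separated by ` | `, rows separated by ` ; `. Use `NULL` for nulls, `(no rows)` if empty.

1 | CS101 | 65 ; 5 | CS101 | 59 ; 9 | CS101 | 61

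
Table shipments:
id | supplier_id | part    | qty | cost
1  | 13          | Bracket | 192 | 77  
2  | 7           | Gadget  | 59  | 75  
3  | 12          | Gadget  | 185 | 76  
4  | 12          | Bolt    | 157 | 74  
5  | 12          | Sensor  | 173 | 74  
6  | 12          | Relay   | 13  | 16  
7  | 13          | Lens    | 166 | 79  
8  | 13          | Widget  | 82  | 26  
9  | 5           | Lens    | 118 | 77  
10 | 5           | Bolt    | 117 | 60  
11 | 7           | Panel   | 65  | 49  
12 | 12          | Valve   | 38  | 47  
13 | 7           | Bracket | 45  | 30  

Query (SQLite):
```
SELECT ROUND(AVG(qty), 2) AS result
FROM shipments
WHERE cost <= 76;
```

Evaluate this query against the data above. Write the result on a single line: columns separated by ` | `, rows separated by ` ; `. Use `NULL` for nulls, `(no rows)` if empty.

93.4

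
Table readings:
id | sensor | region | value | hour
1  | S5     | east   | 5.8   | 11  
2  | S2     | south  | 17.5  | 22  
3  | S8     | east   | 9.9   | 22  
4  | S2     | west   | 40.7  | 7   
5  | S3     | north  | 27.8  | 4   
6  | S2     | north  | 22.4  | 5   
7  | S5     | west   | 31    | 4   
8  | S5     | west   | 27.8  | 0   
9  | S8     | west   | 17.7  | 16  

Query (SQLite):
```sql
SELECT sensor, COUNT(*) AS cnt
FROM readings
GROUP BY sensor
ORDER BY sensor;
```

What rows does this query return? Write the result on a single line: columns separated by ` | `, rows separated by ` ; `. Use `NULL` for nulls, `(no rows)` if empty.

S2 | 3 ; S3 | 1 ; S5 | 3 ; S8 | 2

Partition readings by sensor; compute COUNT(*) within each group.
  S2: ids {2, 4, 6} → COUNT(*)=3
  S3: ids {5} → COUNT(*)=1
  S5: ids {1, 7, 8} → COUNT(*)=3
  S8: ids {3, 9} → COUNT(*)=2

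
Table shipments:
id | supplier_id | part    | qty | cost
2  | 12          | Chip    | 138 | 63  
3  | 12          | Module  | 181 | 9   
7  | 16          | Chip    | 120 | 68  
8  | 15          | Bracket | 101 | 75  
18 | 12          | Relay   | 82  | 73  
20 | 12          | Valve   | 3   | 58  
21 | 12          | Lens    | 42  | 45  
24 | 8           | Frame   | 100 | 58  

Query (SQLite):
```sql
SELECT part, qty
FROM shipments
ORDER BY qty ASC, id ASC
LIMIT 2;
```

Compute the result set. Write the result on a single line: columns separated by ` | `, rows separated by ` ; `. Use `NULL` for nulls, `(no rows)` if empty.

Sort by qty asc, tiebreak id asc: (3, id=20), (42, id=21), (82, id=18), (100, id=24), (101, id=8) …. Take first 2.

Valve | 3 ; Lens | 42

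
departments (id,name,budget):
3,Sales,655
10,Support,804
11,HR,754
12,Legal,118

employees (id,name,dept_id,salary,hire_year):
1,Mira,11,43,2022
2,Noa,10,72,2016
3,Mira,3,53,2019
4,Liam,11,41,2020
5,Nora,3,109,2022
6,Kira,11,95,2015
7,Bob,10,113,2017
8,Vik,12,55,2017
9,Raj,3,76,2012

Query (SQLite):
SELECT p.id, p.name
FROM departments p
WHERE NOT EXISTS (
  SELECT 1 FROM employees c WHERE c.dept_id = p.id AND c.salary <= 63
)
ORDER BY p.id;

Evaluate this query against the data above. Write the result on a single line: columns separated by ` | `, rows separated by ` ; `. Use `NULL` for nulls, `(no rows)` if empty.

10 | Support

For each departments row, check whether any employees with matching dept_id has salary <= 63.
Keep rows where that is false.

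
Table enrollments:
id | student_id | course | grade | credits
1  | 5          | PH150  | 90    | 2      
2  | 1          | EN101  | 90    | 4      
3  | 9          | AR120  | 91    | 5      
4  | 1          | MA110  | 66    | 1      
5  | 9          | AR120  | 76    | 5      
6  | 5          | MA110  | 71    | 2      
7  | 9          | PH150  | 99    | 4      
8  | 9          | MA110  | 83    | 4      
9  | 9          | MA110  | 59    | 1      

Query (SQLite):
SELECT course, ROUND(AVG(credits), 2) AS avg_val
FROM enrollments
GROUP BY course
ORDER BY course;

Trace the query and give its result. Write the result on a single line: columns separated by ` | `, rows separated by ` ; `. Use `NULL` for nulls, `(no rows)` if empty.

AR120 | 5 ; EN101 | 4 ; MA110 | 2 ; PH150 | 3

Partition enrollments by course; compute ROUND(AVG(credits), 2) within each group.
  AR120: ids {3, 5} → ROUND(AVG(credits), 2)=5
  EN101: ids {2} → ROUND(AVG(credits), 2)=4
  MA110: ids {4, 6, 8, 9} → ROUND(AVG(credits), 2)=2
  PH150: ids {1, 7} → ROUND(AVG(credits), 2)=3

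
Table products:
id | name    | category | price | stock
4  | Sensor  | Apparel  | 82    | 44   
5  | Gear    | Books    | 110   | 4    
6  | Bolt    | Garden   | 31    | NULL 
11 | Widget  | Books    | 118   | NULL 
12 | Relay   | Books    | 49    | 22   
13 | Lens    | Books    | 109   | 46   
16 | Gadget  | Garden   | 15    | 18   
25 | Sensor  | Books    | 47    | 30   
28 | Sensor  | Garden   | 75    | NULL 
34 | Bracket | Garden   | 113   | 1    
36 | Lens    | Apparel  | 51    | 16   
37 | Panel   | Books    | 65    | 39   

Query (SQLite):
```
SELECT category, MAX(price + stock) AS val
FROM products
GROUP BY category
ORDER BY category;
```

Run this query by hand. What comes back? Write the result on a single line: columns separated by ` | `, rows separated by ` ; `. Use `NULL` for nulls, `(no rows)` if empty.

Apparel | 126 ; Books | 155 ; Garden | 114

For each row compute price + stock.
Group by category; take MAX of the expression per group.
  Apparel: ids {4, 36} → MAX(price + stock)=126
  Books: ids {5, 11, 12, 13, 25, 37} → MAX(price + stock)=155
  Garden: ids {6, 16, 28, 34} → MAX(price + stock)=114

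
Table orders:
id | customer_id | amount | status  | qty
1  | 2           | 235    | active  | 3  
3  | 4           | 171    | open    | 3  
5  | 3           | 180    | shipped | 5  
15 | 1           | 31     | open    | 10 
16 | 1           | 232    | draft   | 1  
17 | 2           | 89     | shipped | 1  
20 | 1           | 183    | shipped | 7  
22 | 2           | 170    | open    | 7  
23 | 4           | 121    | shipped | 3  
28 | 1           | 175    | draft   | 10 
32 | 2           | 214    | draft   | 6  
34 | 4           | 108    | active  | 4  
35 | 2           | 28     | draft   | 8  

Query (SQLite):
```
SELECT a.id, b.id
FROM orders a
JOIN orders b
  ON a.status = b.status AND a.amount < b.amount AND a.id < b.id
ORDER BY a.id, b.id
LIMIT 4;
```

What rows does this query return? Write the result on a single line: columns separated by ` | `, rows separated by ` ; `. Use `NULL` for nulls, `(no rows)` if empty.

5 | 20 ; 15 | 22 ; 17 | 20 ; 17 | 23

Pairs (a,b) with same status, a.amount < b.amount, a.id < b.id.
status groups: active:{1,34} draft:{16,28,32,35} open:{3,15,22} shipped:{5,17,20,23}
Ordered by (a.id, b.id); first 4.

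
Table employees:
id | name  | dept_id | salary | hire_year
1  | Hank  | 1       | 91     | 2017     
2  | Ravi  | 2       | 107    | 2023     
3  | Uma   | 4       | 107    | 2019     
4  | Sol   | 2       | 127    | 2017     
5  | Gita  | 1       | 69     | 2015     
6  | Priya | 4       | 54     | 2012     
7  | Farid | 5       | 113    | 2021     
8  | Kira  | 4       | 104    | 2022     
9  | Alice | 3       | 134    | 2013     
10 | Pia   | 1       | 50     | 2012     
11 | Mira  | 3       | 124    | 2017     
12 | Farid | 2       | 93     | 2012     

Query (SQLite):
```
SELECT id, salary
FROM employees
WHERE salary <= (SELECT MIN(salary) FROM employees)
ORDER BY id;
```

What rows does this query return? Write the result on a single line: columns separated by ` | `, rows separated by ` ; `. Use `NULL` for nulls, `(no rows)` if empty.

10 | 50

Scalar subquery: MIN(salary) over all employees rows = 50.
Keep rows where salary <= that value.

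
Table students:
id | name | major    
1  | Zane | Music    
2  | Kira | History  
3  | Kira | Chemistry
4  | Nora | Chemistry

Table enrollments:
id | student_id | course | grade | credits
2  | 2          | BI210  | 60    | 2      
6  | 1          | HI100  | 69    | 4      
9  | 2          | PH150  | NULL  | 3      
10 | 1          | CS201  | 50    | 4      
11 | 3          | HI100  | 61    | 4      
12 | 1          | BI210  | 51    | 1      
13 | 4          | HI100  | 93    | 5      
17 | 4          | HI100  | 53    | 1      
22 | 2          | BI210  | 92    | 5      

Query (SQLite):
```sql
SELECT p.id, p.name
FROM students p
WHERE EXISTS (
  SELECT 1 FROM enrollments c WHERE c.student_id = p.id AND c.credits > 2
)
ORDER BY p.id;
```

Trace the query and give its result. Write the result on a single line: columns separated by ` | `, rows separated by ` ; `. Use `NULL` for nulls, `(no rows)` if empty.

For each students row, check whether any enrollments with matching student_id has credits > 2.
Keep rows where that is true.

1 | Zane ; 2 | Kira ; 3 | Kira ; 4 | Nora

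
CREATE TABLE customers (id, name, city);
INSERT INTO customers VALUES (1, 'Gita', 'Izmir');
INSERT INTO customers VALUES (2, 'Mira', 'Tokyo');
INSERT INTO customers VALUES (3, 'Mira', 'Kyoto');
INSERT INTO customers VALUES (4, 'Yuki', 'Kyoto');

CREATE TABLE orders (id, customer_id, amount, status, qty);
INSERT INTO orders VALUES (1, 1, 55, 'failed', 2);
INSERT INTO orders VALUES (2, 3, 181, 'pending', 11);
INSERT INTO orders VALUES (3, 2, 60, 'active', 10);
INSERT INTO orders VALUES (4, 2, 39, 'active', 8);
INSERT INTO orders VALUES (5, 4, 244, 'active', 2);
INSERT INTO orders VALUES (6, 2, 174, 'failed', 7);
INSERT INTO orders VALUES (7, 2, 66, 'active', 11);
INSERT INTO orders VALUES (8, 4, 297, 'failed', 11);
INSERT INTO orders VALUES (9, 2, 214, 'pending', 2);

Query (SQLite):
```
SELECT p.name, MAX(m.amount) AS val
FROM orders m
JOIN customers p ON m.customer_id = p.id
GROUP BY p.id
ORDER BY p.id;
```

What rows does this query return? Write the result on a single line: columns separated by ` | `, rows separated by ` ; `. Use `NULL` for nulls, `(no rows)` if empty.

Gita | 55 ; Mira | 214 ; Mira | 181 ; Yuki | 297

Join each orders row to its customers via customer_id.
Group joined rows by customers.id; compute MAX(m.amount) per group.
  1: ids {1} → MAX(m.amount)=55
  2: ids {3, 4, 6, 7, 9} → MAX(m.amount)=214
  3: ids {2} → MAX(m.amount)=181
  4: ids {5, 8} → MAX(m.amount)=297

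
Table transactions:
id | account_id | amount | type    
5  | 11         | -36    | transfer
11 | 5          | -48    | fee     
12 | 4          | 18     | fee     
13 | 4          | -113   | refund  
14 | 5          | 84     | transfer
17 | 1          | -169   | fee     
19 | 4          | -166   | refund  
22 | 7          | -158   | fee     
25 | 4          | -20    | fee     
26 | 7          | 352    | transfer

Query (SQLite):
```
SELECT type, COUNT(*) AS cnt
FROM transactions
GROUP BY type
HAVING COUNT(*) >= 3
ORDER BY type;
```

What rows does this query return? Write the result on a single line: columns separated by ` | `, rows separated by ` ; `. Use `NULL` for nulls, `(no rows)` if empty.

fee | 5 ; transfer | 3

Partition transactions by type; compute COUNT(*) within each group.
HAVING: keep groups with count ≥ 3.
  fee: ids {11, 12, 17, 22, 25} → COUNT(*)=5
  refund: ids {13, 19} → COUNT(*)=2
  transfer: ids {5, 14, 26} → COUNT(*)=3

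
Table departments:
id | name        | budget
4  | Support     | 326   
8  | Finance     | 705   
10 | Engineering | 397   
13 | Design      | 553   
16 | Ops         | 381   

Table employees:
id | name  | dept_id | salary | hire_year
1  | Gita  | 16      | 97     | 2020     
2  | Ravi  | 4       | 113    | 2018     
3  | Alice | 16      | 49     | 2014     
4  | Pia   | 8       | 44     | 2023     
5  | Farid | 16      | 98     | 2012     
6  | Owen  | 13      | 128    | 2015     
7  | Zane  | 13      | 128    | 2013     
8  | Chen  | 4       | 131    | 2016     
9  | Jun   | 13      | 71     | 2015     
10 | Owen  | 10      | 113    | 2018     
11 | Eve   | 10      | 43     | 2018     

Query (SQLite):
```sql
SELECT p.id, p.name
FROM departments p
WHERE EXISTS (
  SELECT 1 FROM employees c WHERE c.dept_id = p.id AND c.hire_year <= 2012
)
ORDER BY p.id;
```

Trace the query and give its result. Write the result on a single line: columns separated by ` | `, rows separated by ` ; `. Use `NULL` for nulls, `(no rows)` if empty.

For each departments row, check whether any employees with matching dept_id has hire_year <= 2012.
Keep rows where that is true.

16 | Ops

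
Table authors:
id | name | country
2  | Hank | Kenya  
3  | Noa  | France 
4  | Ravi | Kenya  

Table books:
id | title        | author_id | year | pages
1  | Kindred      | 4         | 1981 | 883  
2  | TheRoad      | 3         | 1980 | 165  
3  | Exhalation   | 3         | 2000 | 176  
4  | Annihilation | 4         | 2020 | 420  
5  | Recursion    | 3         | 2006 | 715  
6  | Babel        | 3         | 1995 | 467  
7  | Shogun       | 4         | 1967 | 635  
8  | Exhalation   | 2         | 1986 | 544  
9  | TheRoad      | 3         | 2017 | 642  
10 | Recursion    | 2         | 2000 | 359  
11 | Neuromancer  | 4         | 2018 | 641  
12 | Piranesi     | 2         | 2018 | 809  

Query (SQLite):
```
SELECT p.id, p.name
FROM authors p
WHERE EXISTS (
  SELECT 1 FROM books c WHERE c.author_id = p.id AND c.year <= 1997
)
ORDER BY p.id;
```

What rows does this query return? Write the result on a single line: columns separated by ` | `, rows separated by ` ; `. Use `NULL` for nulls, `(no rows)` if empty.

2 | Hank ; 3 | Noa ; 4 | Ravi

For each authors row, check whether any books with matching author_id has year <= 1997.
Keep rows where that is true.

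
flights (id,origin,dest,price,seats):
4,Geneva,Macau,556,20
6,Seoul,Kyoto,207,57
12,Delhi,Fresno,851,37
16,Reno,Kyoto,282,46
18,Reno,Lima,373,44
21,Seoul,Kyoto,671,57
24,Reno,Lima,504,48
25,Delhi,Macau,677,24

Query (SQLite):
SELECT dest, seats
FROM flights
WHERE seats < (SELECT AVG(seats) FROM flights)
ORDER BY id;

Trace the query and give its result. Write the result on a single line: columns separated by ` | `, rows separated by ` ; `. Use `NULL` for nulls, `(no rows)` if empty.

Macau | 20 ; Fresno | 37 ; Macau | 24

Scalar subquery: AVG(seats) over all flights rows = 41.625.
Keep rows where seats < that value.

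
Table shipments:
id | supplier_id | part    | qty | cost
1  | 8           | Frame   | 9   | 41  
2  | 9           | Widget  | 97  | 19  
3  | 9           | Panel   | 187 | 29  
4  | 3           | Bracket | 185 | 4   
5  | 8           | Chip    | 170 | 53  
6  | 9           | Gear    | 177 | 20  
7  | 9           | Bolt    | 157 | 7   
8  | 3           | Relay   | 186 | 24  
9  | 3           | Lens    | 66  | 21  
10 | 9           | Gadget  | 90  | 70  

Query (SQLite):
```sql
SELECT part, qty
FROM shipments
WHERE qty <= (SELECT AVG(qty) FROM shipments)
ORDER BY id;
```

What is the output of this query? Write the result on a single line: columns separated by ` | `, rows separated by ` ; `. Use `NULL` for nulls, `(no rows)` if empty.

Frame | 9 ; Widget | 97 ; Lens | 66 ; Gadget | 90

Scalar subquery: AVG(qty) over all shipments rows = 132.4.
Keep rows where qty <= that value.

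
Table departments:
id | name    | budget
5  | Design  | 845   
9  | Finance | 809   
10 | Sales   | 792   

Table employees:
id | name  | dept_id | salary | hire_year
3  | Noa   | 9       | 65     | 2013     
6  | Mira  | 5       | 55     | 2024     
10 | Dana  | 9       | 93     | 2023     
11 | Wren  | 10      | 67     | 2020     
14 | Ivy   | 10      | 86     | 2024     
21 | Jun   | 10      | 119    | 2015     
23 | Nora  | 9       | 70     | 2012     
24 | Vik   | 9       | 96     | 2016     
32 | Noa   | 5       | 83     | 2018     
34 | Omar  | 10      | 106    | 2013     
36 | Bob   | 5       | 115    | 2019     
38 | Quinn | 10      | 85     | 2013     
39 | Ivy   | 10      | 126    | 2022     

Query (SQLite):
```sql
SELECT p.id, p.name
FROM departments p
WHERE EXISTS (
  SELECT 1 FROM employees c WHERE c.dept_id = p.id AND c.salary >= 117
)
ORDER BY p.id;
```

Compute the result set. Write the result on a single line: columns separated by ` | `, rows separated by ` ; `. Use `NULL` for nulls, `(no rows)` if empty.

For each departments row, check whether any employees with matching dept_id has salary >= 117.
Keep rows where that is true.

10 | Sales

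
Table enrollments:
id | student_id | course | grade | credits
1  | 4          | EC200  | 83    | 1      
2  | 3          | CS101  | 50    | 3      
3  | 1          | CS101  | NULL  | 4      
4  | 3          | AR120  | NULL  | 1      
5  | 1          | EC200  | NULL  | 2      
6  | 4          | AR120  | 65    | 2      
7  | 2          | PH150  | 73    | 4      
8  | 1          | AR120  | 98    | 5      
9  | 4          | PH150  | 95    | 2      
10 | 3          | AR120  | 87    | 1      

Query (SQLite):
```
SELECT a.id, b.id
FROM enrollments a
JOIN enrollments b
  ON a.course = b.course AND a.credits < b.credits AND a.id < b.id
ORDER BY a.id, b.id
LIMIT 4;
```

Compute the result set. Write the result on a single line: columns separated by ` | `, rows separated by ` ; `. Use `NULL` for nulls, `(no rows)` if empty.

Pairs (a,b) with same course, a.credits < b.credits, a.id < b.id.
course groups: AR120:{4,6,8,10} CS101:{2,3} EC200:{1,5} PH150:{7,9}
Ordered by (a.id, b.id); first 4.

1 | 5 ; 2 | 3 ; 4 | 6 ; 4 | 8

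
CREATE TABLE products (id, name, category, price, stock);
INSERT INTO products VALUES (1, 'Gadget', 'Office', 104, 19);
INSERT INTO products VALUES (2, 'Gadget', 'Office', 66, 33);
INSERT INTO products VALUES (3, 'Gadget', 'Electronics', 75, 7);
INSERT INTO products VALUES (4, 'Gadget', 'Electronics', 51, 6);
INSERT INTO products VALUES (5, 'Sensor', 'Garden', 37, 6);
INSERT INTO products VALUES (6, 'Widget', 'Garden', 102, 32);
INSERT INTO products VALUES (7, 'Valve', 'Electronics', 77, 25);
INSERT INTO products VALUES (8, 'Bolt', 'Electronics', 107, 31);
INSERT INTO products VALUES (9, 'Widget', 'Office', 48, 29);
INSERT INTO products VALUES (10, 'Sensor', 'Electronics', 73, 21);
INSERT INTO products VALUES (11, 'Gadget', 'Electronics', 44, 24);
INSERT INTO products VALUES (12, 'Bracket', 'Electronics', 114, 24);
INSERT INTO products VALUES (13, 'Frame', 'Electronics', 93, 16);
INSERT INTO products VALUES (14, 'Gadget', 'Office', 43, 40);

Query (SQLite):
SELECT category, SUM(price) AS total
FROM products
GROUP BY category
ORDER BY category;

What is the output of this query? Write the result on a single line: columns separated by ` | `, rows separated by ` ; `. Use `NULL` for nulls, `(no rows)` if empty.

Partition products by category; compute SUM(price) within each group.
  Electronics: ids {3, 4, 7, 8, 10, 11, 12, 13} → SUM(price)=634
  Garden: ids {5, 6} → SUM(price)=139
  Office: ids {1, 2, 9, 14} → SUM(price)=261

Electronics | 634 ; Garden | 139 ; Office | 261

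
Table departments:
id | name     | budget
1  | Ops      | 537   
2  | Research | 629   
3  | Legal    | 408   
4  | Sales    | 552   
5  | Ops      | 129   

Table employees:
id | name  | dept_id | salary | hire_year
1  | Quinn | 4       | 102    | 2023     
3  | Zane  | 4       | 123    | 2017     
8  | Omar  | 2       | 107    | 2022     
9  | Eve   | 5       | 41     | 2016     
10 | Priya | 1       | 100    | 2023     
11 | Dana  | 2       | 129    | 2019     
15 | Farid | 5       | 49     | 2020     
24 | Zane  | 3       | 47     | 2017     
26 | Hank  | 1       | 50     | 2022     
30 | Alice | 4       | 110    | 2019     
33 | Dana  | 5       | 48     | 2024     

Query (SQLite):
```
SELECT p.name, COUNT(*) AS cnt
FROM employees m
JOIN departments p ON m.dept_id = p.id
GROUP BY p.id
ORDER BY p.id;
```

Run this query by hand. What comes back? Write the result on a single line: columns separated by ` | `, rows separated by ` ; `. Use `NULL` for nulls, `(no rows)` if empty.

Ops | 2 ; Research | 2 ; Legal | 1 ; Sales | 3 ; Ops | 3

Join each employees row to its departments via dept_id.
Group joined rows by departments.id; compute COUNT(*) per group.
  1: ids {10, 26} → COUNT(*)=2
  2: ids {8, 11} → COUNT(*)=2
  3: ids {24} → COUNT(*)=1
  4: ids {1, 3, 30} → COUNT(*)=3
  5: ids {9, 15, 33} → COUNT(*)=3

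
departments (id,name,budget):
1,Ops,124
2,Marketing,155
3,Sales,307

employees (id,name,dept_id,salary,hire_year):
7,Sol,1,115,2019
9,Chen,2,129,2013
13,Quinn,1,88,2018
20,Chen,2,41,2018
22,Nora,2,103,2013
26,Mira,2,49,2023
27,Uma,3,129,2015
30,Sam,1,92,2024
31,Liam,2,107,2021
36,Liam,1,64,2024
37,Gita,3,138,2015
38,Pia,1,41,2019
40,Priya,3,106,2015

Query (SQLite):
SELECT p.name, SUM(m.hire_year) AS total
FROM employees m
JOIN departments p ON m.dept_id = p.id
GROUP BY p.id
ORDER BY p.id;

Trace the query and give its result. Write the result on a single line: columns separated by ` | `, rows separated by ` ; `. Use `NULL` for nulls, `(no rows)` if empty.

Join each employees row to its departments via dept_id.
Group joined rows by departments.id; compute SUM(m.hire_year) per group.
  1: ids {7, 13, 30, 36, 38} → SUM(m.hire_year)=10104
  2: ids {9, 20, 22, 26, 31} → SUM(m.hire_year)=10088
  3: ids {27, 37, 40} → SUM(m.hire_year)=6045

Ops | 10104 ; Marketing | 10088 ; Sales | 6045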